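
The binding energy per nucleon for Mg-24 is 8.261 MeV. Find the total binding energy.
B.E. = 8.261 × 24 = 198.3 MeV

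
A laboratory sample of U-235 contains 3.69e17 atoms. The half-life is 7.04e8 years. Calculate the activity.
A = λN = 3.633e8 decays/year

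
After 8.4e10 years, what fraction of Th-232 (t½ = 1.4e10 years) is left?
N/N₀ = (1/2)^(t/t½) = 0.01562 = 1.56%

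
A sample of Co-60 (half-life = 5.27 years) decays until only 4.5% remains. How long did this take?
t = t½ × log₂(N₀/N) = 23.58 years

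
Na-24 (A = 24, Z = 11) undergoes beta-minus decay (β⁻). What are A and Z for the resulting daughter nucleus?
Daughter: A = 24, Z = 12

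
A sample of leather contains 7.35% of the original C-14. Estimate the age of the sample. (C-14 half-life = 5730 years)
Age = t½ × log₂(1/ratio) = 21580 years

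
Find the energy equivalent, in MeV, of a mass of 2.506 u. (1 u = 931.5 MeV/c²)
E = mc² = 2334 MeV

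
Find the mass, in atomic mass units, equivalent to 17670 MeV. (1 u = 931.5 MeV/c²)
m = E/c² = 18.97 u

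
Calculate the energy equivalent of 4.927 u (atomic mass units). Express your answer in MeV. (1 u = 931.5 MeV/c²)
E = mc² = 4590 MeV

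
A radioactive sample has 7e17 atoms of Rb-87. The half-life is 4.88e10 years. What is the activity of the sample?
A = λN = 9.943e6 decays/year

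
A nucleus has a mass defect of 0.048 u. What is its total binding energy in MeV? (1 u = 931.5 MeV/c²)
B.E. = Δm × 931.5 = 44.71 MeV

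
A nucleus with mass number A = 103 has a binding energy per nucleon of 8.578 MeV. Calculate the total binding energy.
B.E. = 8.578 × 103 = 883.5 MeV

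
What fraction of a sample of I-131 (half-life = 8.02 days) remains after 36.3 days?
N/N₀ = (1/2)^(t/t½) = 0.0434 = 4.34%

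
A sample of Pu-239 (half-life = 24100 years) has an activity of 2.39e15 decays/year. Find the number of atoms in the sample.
N = A/λ = 8.31e19 atoms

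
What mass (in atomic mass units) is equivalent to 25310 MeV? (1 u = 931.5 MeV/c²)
m = E/c² = 27.17 u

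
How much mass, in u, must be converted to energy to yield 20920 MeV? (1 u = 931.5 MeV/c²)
m = E/c² = 22.46 u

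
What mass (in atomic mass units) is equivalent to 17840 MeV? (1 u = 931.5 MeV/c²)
m = E/c² = 19.15 u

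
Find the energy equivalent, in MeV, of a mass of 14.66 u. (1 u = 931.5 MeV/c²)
E = mc² = 13660 MeV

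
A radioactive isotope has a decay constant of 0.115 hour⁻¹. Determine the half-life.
t½ = ln(2)/λ = 6.027 hours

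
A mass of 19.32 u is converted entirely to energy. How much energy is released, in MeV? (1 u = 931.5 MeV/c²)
E = mc² = 18000 MeV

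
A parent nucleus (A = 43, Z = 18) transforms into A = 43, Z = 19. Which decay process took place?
ΔA = 0, ΔZ = +1 ⇒ beta-minus decay (β⁻)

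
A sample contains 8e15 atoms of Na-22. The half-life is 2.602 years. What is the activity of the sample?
A = λN = 2.131e15 decays/year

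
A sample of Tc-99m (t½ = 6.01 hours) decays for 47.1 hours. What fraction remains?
N/N₀ = (1/2)^(t/t½) = 0.004374 = 0.437%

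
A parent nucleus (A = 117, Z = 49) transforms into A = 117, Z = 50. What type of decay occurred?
ΔA = 0, ΔZ = +1 ⇒ beta-minus decay (β⁻)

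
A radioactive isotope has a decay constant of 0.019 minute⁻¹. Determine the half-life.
t½ = ln(2)/λ = 36.48 minutes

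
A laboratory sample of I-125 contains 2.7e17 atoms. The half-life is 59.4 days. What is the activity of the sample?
A = λN = 3.151e15 decays/day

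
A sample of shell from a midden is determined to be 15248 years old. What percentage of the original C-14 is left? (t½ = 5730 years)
N/N₀ = (1/2)^(t/t½) = 0.1581 = 15.8%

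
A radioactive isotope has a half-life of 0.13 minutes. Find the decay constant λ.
λ = ln(2)/t½ = 5.332 minute⁻¹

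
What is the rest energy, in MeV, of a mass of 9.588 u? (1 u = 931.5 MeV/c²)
E = mc² = 8931 MeV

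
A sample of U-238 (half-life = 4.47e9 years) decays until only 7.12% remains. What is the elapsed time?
t = t½ × log₂(N₀/N) = 1.704e10 years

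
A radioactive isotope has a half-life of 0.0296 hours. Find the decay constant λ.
λ = ln(2)/t½ = 23.42 hour⁻¹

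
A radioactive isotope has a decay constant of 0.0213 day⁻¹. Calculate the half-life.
t½ = ln(2)/λ = 32.54 days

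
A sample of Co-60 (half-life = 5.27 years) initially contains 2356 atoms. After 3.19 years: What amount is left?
N = N₀(1/2)^(t/t½) = 1549 atoms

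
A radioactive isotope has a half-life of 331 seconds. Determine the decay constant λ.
λ = ln(2)/t½ = 0.002094 second⁻¹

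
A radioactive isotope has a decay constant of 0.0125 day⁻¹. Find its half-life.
t½ = ln(2)/λ = 55.45 days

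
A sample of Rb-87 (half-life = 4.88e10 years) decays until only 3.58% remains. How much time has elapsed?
t = t½ × log₂(N₀/N) = 2.344e11 years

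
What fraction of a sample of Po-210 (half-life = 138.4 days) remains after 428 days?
N/N₀ = (1/2)^(t/t½) = 0.1172 = 11.7%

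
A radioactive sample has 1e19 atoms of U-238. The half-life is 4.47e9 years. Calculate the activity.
A = λN = 1.551e9 decays/year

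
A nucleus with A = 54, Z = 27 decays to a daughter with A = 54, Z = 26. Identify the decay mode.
ΔA = 0, ΔZ = -1 ⇒ beta-plus decay (β⁺) or electron capture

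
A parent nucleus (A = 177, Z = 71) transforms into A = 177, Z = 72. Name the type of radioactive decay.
ΔA = 0, ΔZ = +1 ⇒ beta-minus decay (β⁻)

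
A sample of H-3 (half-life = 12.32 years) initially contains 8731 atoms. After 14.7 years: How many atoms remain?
N = N₀(1/2)^(t/t½) = 3818 atoms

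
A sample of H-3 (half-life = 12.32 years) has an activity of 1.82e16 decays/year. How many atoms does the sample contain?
N = A/λ = 3.235e17 atoms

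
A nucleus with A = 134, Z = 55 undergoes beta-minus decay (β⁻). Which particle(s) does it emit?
β⁻: electron (e⁻) + antineutrino (ν̄ₑ)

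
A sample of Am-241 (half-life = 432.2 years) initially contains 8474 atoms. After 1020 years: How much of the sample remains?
N = N₀(1/2)^(t/t½) = 1651 atoms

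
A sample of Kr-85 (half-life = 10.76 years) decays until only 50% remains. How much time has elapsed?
t = t½ × log₂(N₀/N) = 10.76 years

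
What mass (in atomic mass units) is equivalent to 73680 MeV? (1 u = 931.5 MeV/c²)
m = E/c² = 79.1 u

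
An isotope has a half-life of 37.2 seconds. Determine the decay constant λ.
λ = ln(2)/t½ = 0.01863 second⁻¹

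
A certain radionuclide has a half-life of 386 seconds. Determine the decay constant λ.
λ = ln(2)/t½ = 0.001796 second⁻¹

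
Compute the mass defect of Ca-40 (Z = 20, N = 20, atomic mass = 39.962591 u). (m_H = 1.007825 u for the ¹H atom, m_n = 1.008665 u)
Δm = Z·m_H + N·m_n − M = 0.3672 u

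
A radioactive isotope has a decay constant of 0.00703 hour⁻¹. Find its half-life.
t½ = ln(2)/λ = 98.6 hours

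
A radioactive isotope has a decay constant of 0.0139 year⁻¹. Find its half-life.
t½ = ln(2)/λ = 49.87 years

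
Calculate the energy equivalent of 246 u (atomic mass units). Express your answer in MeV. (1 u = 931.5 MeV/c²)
E = mc² = 2.291e5 MeV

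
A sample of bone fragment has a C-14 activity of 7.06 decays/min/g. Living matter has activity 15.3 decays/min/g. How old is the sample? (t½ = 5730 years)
Age = t½ × log₂(A₀/A) = 6393 years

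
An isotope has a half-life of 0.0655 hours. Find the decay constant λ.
λ = ln(2)/t½ = 10.58 hour⁻¹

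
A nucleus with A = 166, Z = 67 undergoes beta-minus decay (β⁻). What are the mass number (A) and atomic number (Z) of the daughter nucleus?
Daughter: A = 166, Z = 68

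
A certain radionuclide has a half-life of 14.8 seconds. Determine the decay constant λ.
λ = ln(2)/t½ = 0.04683 second⁻¹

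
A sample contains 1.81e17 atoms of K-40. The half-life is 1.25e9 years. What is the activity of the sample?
A = λN = 1.004e8 decays/year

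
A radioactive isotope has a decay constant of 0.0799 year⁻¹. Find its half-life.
t½ = ln(2)/λ = 8.675 years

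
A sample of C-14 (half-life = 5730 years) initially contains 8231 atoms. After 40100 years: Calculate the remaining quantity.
N = N₀(1/2)^(t/t½) = 64.38 atoms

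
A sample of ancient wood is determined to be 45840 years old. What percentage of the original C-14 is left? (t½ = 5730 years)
N/N₀ = (1/2)^(t/t½) = 0.003906 = 0.391%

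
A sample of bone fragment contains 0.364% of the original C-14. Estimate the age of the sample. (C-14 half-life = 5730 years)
Age = t½ × log₂(1/ratio) = 46420 years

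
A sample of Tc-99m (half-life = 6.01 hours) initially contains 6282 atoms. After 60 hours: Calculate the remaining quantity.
N = N₀(1/2)^(t/t½) = 6.206 atoms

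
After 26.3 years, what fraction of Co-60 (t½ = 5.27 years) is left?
N/N₀ = (1/2)^(t/t½) = 0.03146 = 3.15%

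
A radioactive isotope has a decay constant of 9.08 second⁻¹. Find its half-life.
t½ = ln(2)/λ = 0.07634 seconds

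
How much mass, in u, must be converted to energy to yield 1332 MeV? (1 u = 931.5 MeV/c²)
m = E/c² = 1.43 u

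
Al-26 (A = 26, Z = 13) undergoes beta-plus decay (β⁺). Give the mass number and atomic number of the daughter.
Daughter: A = 26, Z = 12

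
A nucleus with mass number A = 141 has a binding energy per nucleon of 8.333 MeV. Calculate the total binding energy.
B.E. = 8.333 × 141 = 1175 MeV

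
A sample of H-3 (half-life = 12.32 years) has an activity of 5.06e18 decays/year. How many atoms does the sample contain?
N = A/λ = 8.994e19 atoms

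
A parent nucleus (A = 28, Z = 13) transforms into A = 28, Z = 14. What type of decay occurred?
ΔA = 0, ΔZ = +1 ⇒ beta-minus decay (β⁻)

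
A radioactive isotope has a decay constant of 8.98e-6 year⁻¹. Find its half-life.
t½ = ln(2)/λ = 77190 years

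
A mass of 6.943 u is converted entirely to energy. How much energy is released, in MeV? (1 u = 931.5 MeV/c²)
E = mc² = 6467 MeV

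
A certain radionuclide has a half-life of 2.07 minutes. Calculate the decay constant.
λ = ln(2)/t½ = 0.3349 minute⁻¹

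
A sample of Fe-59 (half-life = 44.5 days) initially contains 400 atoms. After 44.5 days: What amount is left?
N = N₀(1/2)^(t/t½) = 200 atoms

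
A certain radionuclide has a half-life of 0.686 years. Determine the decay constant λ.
λ = ln(2)/t½ = 1.01 year⁻¹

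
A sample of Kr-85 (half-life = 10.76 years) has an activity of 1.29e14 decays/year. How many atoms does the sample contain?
N = A/λ = 2.003e15 atoms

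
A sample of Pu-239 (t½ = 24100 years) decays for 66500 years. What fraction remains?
N/N₀ = (1/2)^(t/t½) = 0.1477 = 14.8%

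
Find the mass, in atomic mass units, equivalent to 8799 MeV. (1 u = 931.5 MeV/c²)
m = E/c² = 9.446 u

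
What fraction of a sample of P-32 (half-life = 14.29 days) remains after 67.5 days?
N/N₀ = (1/2)^(t/t½) = 0.03785 = 3.78%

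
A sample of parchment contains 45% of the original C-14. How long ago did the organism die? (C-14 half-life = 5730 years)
Age = t½ × log₂(1/ratio) = 6601 years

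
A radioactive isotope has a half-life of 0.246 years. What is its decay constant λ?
λ = ln(2)/t½ = 2.818 year⁻¹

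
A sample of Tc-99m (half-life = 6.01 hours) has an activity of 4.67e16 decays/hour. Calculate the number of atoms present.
N = A/λ = 4.049e17 atoms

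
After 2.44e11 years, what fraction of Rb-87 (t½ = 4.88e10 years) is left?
N/N₀ = (1/2)^(t/t½) = 0.03125 = 3.12%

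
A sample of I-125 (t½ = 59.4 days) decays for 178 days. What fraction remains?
N/N₀ = (1/2)^(t/t½) = 0.1253 = 12.5%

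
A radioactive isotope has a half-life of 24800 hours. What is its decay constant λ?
λ = ln(2)/t½ = 2.795e-5 hour⁻¹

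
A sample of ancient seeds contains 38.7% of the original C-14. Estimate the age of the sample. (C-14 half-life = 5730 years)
Age = t½ × log₂(1/ratio) = 7848 years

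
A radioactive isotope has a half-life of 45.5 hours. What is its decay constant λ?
λ = ln(2)/t½ = 0.01523 hour⁻¹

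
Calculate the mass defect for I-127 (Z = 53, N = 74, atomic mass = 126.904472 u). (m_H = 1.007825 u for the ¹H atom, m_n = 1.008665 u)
Δm = Z·m_H + N·m_n − M = 1.151 u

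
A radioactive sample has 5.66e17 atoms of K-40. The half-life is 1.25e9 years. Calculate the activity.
A = λN = 3.139e8 decays/year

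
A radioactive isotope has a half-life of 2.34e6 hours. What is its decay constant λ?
λ = ln(2)/t½ = 2.962e-7 hour⁻¹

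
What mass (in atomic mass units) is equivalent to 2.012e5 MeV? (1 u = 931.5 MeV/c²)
m = E/c² = 216 u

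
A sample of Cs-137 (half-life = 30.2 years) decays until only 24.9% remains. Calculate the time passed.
t = t½ × log₂(N₀/N) = 60.57 years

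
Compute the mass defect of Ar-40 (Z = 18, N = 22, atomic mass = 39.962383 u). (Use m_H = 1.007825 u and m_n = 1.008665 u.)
Δm = Z·m_H + N·m_n − M = 0.3691 u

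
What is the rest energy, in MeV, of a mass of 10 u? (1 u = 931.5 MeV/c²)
E = mc² = 9315 MeV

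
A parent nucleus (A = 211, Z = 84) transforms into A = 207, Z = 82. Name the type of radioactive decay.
ΔA = -4, ΔZ = -2 ⇒ alpha decay (α)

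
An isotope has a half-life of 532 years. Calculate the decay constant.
λ = ln(2)/t½ = 0.001303 year⁻¹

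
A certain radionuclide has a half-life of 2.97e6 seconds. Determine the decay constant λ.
λ = ln(2)/t½ = 2.334e-7 second⁻¹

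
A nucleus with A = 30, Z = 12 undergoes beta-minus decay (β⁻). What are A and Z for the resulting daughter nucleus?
Daughter: A = 30, Z = 13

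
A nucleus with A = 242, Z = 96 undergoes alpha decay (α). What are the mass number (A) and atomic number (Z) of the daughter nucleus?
Daughter: A = 238, Z = 94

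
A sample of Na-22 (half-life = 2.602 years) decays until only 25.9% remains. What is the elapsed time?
t = t½ × log₂(N₀/N) = 5.071 years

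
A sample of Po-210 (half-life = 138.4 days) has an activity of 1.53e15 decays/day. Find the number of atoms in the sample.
N = A/λ = 3.055e17 atoms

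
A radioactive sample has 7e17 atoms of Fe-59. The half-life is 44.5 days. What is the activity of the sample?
A = λN = 1.09e16 decays/day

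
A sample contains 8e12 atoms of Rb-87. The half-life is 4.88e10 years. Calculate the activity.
A = λN = 113.6 decays/year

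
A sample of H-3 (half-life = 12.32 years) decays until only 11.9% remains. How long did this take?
t = t½ × log₂(N₀/N) = 37.83 years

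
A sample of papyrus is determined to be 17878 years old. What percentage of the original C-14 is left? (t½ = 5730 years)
N/N₀ = (1/2)^(t/t½) = 0.115 = 11.5%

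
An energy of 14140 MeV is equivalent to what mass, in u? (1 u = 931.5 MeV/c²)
m = E/c² = 15.18 u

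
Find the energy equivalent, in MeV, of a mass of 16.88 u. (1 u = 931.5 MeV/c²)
E = mc² = 15720 MeV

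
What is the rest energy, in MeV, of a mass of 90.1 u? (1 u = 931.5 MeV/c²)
E = mc² = 83930 MeV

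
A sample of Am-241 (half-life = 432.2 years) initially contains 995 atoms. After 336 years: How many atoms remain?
N = N₀(1/2)^(t/t½) = 580.5 atoms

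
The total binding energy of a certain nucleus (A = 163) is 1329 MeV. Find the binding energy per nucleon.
B.E./A = 1329/163 = 8.153 MeV/nucleon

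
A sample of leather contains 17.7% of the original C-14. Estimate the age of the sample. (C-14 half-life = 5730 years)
Age = t½ × log₂(1/ratio) = 14310 years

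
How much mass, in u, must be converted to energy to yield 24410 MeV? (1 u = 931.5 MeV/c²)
m = E/c² = 26.21 u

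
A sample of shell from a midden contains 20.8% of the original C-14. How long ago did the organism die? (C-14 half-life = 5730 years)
Age = t½ × log₂(1/ratio) = 12980 years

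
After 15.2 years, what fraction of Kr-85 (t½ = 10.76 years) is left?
N/N₀ = (1/2)^(t/t½) = 0.3756 = 37.6%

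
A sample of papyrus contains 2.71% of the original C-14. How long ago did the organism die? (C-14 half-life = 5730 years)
Age = t½ × log₂(1/ratio) = 29830 years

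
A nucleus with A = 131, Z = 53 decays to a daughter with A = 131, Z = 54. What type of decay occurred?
ΔA = 0, ΔZ = +1 ⇒ beta-minus decay (β⁻)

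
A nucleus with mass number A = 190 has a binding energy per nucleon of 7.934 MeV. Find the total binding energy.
B.E. = 7.934 × 190 = 1507 MeV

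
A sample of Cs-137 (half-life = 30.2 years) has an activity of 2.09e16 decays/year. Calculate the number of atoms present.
N = A/λ = 9.106e17 atoms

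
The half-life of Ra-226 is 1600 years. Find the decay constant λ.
λ = ln(2)/t½ = 4.332e-4 year⁻¹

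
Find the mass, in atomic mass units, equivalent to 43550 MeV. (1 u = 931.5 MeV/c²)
m = E/c² = 46.75 u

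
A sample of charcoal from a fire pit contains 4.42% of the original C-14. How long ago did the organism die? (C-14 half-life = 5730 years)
Age = t½ × log₂(1/ratio) = 25780 years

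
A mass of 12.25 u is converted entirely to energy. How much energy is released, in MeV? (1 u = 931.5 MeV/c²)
E = mc² = 11410 MeV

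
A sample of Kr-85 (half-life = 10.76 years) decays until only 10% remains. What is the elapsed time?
t = t½ × log₂(N₀/N) = 35.74 years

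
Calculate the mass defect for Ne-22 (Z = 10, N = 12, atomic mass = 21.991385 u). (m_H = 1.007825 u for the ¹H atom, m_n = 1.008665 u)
Δm = Z·m_H + N·m_n − M = 0.1908 u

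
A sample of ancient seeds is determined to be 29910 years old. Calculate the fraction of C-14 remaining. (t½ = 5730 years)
N/N₀ = (1/2)^(t/t½) = 0.02683 = 2.68%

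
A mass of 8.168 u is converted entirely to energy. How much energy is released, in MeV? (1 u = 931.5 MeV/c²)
E = mc² = 7608 MeV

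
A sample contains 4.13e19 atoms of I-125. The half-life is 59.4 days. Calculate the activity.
A = λN = 4.819e17 decays/day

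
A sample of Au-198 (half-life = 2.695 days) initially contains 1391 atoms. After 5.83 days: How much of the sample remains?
N = N₀(1/2)^(t/t½) = 310.5 atoms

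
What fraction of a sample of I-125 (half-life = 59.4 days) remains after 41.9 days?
N/N₀ = (1/2)^(t/t½) = 0.6133 = 61.3%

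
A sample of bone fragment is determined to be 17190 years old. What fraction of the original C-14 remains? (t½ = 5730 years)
N/N₀ = (1/2)^(t/t½) = 0.125 = 12.5%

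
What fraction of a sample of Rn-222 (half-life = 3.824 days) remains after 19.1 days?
N/N₀ = (1/2)^(t/t½) = 0.03136 = 3.14%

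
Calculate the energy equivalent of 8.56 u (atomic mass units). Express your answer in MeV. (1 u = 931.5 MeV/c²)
E = mc² = 7974 MeV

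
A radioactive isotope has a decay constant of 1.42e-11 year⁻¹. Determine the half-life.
t½ = ln(2)/λ = 4.881e10 years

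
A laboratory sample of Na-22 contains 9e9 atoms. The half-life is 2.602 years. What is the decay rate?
A = λN = 2.398e9 decays/year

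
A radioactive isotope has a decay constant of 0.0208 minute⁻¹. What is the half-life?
t½ = ln(2)/λ = 33.32 minutes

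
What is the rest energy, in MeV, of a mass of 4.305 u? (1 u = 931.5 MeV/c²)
E = mc² = 4010 MeV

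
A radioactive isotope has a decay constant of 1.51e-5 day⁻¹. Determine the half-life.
t½ = ln(2)/λ = 45900 days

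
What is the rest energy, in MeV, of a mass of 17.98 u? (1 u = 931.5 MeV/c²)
E = mc² = 16750 MeV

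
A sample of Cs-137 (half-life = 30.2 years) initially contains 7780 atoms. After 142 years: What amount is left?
N = N₀(1/2)^(t/t½) = 298.9 atoms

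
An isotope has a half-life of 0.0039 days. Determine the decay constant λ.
λ = ln(2)/t½ = 177.7 day⁻¹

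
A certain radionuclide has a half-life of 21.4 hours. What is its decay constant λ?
λ = ln(2)/t½ = 0.03239 hour⁻¹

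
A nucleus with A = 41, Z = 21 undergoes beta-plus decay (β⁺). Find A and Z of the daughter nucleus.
Daughter: A = 41, Z = 20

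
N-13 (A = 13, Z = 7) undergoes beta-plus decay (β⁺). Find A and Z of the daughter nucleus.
Daughter: A = 13, Z = 6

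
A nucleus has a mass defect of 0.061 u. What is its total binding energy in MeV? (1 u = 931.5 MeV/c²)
B.E. = Δm × 931.5 = 56.82 MeV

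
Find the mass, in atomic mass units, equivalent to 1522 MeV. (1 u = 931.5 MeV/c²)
m = E/c² = 1.634 u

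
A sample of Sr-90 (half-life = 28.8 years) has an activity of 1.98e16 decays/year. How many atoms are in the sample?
N = A/λ = 8.227e17 atoms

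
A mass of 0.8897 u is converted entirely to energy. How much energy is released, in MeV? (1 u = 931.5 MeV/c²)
E = mc² = 828.8 MeV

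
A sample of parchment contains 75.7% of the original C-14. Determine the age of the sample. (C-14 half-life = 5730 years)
Age = t½ × log₂(1/ratio) = 2301 years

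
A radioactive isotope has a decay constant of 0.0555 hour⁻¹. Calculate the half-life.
t½ = ln(2)/λ = 12.49 hours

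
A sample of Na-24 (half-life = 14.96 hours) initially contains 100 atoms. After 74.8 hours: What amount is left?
N = N₀(1/2)^(t/t½) = 3.125 atoms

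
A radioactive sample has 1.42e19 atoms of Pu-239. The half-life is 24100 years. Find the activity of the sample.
A = λN = 4.084e14 decays/year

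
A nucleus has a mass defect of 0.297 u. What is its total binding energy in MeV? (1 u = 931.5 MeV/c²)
B.E. = Δm × 931.5 = 276.7 MeV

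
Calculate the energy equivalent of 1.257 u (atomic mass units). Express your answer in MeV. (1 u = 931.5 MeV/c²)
E = mc² = 1171 MeV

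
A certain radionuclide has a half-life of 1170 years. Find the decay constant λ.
λ = ln(2)/t½ = 5.924e-4 year⁻¹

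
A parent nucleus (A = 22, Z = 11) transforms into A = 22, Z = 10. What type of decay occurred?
ΔA = 0, ΔZ = -1 ⇒ beta-plus decay (β⁺) or electron capture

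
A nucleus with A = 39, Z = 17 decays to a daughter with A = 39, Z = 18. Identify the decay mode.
ΔA = 0, ΔZ = +1 ⇒ beta-minus decay (β⁻)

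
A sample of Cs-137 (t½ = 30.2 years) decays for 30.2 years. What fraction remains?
N/N₀ = (1/2)^(t/t½) = 0.5 = 50%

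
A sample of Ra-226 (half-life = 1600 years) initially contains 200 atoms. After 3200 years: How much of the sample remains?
N = N₀(1/2)^(t/t½) = 50 atoms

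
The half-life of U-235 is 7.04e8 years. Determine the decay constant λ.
λ = ln(2)/t½ = 9.846e-10 year⁻¹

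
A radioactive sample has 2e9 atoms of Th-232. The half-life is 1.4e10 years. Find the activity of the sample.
A = λN = 0.09902 decays/year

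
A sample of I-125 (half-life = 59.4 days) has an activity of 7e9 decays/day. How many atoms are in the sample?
N = A/λ = 5.999e11 atoms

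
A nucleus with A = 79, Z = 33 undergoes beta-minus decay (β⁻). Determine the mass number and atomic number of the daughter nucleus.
Daughter: A = 79, Z = 34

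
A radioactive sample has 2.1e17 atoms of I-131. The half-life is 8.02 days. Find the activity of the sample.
A = λN = 1.815e16 decays/day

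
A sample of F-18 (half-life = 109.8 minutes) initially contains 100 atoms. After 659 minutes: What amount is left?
N = N₀(1/2)^(t/t½) = 1.561 atoms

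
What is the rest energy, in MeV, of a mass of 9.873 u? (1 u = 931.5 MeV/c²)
E = mc² = 9197 MeV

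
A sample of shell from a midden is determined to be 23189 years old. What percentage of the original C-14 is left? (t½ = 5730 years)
N/N₀ = (1/2)^(t/t½) = 0.0605 = 6.05%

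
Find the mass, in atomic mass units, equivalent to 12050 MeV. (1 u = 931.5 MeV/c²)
m = E/c² = 12.94 u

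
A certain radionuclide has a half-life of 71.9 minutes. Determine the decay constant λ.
λ = ln(2)/t½ = 0.00964 minute⁻¹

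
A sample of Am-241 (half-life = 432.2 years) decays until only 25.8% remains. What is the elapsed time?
t = t½ × log₂(N₀/N) = 844.8 years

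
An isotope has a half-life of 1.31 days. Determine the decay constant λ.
λ = ln(2)/t½ = 0.5291 day⁻¹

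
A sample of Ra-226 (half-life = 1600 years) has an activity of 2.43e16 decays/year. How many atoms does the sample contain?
N = A/λ = 5.609e19 atoms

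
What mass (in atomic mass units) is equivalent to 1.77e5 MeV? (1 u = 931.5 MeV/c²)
m = E/c² = 190 u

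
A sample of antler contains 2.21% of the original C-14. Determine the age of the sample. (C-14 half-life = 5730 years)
Age = t½ × log₂(1/ratio) = 31510 years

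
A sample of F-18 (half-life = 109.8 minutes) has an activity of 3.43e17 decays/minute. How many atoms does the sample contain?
N = A/λ = 5.433e19 atoms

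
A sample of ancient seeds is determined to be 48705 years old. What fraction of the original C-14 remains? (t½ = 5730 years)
N/N₀ = (1/2)^(t/t½) = 0.002762 = 0.276%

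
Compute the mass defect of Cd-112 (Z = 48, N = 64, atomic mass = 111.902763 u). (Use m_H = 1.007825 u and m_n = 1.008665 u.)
Δm = Z·m_H + N·m_n − M = 1.027 u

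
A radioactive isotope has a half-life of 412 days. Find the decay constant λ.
λ = ln(2)/t½ = 0.001682 day⁻¹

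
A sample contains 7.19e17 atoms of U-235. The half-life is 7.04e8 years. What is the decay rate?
A = λN = 7.079e8 decays/year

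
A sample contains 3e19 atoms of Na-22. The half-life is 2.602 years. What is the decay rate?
A = λN = 7.992e18 decays/year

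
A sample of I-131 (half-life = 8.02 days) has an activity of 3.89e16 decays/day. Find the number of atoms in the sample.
N = A/λ = 4.501e17 atoms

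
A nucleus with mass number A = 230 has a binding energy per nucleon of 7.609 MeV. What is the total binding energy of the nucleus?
B.E. = 7.609 × 230 = 1750 MeV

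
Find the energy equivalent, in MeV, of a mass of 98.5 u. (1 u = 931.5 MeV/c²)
E = mc² = 91750 MeV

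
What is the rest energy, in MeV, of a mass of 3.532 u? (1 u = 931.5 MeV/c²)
E = mc² = 3290 MeV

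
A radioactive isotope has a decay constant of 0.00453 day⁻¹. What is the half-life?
t½ = ln(2)/λ = 153 days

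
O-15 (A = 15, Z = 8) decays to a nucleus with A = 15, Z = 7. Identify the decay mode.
ΔA = 0, ΔZ = -1 ⇒ beta-plus decay (β⁺) or electron capture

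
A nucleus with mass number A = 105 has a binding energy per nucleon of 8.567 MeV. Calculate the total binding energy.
B.E. = 8.567 × 105 = 899.5 MeV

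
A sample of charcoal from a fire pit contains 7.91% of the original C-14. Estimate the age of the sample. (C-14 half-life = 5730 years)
Age = t½ × log₂(1/ratio) = 20970 years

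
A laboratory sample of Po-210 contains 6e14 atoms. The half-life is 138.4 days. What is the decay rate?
A = λN = 3.005e12 decays/day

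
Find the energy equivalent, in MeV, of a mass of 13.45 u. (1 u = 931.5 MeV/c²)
E = mc² = 12530 MeV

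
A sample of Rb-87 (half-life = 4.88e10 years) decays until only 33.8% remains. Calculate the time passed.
t = t½ × log₂(N₀/N) = 7.637e10 years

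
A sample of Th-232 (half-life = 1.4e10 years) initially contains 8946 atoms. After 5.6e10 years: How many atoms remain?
N = N₀(1/2)^(t/t½) = 559.1 atoms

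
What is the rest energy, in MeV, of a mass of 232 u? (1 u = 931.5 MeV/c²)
E = mc² = 2.161e5 MeV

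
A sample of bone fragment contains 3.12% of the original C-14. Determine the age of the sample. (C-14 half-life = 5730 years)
Age = t½ × log₂(1/ratio) = 28660 years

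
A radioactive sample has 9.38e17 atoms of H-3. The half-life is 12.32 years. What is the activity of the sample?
A = λN = 5.277e16 decays/year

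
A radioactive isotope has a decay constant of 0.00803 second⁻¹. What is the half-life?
t½ = ln(2)/λ = 86.32 seconds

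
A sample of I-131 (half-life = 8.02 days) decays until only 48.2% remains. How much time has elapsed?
t = t½ × log₂(N₀/N) = 8.444 days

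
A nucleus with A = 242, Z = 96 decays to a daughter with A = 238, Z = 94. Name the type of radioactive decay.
ΔA = -4, ΔZ = -2 ⇒ alpha decay (α)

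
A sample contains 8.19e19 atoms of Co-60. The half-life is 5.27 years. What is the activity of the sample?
A = λN = 1.077e19 decays/year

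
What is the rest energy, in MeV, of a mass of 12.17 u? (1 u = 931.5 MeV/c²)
E = mc² = 11340 MeV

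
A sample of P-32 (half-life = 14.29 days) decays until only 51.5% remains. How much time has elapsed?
t = t½ × log₂(N₀/N) = 13.68 days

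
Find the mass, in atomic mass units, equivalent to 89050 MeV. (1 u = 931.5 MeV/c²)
m = E/c² = 95.6 u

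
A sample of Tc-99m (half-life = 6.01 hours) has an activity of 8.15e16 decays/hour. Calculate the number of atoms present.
N = A/λ = 7.067e17 atoms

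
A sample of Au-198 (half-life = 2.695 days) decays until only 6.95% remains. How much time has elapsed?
t = t½ × log₂(N₀/N) = 10.37 days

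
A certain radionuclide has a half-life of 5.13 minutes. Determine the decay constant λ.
λ = ln(2)/t½ = 0.1351 minute⁻¹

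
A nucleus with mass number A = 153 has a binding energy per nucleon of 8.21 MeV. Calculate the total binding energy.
B.E. = 8.21 × 153 = 1256 MeV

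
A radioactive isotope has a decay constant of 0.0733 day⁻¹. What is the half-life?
t½ = ln(2)/λ = 9.456 days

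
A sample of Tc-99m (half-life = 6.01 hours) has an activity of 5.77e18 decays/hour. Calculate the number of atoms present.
N = A/λ = 5.003e19 atoms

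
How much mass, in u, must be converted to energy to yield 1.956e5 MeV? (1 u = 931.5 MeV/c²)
m = E/c² = 210 u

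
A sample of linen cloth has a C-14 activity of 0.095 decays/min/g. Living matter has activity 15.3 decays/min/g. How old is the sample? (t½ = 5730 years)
Age = t½ × log₂(A₀/A) = 42010 years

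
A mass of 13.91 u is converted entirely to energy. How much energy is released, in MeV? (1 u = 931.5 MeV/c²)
E = mc² = 12960 MeV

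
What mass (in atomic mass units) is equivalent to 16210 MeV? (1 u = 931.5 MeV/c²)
m = E/c² = 17.4 u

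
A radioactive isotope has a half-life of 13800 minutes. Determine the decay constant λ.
λ = ln(2)/t½ = 5.023e-5 minute⁻¹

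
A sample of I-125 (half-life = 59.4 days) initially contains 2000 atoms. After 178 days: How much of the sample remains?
N = N₀(1/2)^(t/t½) = 250.6 atoms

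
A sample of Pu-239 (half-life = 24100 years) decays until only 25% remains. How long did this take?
t = t½ × log₂(N₀/N) = 48200 years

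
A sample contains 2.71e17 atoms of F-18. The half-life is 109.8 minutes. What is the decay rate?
A = λN = 1.711e15 decays/minute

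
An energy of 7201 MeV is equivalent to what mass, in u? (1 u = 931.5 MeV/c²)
m = E/c² = 7.731 u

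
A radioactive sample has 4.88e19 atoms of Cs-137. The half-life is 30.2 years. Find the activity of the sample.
A = λN = 1.12e18 decays/year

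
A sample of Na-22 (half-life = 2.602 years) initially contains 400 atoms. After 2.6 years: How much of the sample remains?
N = N₀(1/2)^(t/t½) = 200.1 atoms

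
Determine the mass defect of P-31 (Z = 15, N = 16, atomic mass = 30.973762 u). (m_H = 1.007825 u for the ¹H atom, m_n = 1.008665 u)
Δm = Z·m_H + N·m_n − M = 0.2823 u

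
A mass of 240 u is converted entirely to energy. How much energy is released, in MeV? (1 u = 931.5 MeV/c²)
E = mc² = 2.236e5 MeV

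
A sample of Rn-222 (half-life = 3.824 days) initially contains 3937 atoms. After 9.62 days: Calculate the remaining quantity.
N = N₀(1/2)^(t/t½) = 688.4 atoms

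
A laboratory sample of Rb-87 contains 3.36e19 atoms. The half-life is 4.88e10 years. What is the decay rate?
A = λN = 4.772e8 decays/year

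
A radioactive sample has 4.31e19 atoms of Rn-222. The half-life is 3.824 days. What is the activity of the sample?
A = λN = 7.812e18 decays/day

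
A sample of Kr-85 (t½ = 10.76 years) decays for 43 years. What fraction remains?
N/N₀ = (1/2)^(t/t½) = 0.06266 = 6.27%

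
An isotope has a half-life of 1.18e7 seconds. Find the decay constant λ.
λ = ln(2)/t½ = 5.874e-8 second⁻¹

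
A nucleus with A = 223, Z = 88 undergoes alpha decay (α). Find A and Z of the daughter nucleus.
Daughter: A = 219, Z = 86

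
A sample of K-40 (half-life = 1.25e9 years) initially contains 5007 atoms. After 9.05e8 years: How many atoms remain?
N = N₀(1/2)^(t/t½) = 3031 atoms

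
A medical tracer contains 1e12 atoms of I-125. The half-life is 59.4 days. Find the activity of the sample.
A = λN = 1.167e10 decays/day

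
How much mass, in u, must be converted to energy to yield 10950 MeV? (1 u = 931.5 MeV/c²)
m = E/c² = 11.76 u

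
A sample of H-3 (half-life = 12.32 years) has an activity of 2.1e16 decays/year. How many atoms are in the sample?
N = A/λ = 3.733e17 atoms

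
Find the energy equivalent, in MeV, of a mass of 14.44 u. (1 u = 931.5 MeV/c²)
E = mc² = 13450 MeV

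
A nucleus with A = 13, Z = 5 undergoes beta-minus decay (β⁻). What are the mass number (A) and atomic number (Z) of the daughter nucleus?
Daughter: A = 13, Z = 6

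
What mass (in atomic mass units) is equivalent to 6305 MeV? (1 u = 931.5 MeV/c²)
m = E/c² = 6.769 u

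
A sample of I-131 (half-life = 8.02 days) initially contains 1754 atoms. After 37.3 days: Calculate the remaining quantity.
N = N₀(1/2)^(t/t½) = 69.82 atoms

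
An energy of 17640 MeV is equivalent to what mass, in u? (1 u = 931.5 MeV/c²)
m = E/c² = 18.94 u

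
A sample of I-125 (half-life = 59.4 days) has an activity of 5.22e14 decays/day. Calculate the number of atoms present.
N = A/λ = 4.473e16 atoms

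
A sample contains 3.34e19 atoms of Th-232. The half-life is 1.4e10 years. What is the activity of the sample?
A = λN = 1.654e9 decays/year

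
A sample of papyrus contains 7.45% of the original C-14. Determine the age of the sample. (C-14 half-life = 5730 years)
Age = t½ × log₂(1/ratio) = 21470 years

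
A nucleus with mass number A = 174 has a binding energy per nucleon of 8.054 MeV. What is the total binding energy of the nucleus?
B.E. = 8.054 × 174 = 1401 MeV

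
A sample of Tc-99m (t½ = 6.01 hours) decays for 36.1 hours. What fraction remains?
N/N₀ = (1/2)^(t/t½) = 0.01555 = 1.56%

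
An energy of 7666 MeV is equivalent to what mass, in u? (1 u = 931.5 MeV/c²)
m = E/c² = 8.23 u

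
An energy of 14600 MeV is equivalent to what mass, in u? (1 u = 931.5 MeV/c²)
m = E/c² = 15.67 u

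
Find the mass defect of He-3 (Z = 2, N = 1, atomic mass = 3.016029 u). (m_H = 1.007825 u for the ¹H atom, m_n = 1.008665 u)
Δm = Z·m_H + N·m_n − M = 0.008286 u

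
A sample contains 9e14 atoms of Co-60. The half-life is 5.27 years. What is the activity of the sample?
A = λN = 1.184e14 decays/year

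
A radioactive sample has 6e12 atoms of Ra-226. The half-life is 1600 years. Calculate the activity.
A = λN = 2.599e9 decays/year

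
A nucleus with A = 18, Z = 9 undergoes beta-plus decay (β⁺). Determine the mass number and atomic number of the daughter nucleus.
Daughter: A = 18, Z = 8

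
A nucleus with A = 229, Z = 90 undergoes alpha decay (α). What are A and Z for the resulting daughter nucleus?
Daughter: A = 225, Z = 88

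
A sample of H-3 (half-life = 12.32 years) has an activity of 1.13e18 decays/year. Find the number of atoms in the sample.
N = A/λ = 2.008e19 atoms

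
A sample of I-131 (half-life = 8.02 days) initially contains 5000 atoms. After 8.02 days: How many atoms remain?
N = N₀(1/2)^(t/t½) = 2500 atoms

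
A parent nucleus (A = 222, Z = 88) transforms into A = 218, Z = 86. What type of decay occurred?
ΔA = -4, ΔZ = -2 ⇒ alpha decay (α)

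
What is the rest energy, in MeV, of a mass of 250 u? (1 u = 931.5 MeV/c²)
E = mc² = 2.329e5 MeV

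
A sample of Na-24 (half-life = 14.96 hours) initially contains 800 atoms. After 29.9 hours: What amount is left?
N = N₀(1/2)^(t/t½) = 200.2 atoms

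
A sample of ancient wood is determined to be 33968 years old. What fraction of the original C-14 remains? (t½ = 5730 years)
N/N₀ = (1/2)^(t/t½) = 0.01642 = 1.64%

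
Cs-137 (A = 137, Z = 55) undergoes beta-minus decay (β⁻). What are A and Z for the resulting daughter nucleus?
Daughter: A = 137, Z = 56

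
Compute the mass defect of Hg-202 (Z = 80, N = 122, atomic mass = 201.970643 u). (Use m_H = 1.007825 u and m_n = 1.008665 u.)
Δm = Z·m_H + N·m_n − M = 1.712 u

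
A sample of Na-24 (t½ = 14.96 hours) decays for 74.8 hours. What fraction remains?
N/N₀ = (1/2)^(t/t½) = 0.03125 = 3.13%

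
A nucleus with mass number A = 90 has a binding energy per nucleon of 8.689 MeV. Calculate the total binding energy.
B.E. = 8.689 × 90 = 782 MeV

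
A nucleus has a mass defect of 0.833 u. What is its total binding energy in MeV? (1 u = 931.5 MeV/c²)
B.E. = Δm × 931.5 = 775.9 MeV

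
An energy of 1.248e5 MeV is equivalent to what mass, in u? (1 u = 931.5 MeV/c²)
m = E/c² = 134 u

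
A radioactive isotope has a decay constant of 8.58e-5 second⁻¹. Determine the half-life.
t½ = ln(2)/λ = 8079 seconds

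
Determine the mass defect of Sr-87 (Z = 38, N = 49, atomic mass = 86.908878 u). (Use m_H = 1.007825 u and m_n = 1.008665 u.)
Δm = Z·m_H + N·m_n − M = 0.8131 u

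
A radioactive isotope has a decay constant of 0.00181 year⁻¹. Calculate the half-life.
t½ = ln(2)/λ = 383 years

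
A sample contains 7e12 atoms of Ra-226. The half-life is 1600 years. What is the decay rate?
A = λN = 3.033e9 decays/year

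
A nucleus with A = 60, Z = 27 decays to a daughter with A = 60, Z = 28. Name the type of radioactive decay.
ΔA = 0, ΔZ = +1 ⇒ beta-minus decay (β⁻)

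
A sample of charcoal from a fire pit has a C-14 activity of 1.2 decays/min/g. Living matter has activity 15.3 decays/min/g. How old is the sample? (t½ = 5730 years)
Age = t½ × log₂(A₀/A) = 21040 years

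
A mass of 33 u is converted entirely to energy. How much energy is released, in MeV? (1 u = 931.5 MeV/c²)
E = mc² = 30740 MeV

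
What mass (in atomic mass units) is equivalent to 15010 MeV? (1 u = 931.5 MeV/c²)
m = E/c² = 16.11 u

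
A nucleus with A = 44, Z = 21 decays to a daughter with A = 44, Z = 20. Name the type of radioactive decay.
ΔA = 0, ΔZ = -1 ⇒ beta-plus decay (β⁺) or electron capture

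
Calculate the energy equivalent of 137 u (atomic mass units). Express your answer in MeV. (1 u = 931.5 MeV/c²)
E = mc² = 1.276e5 MeV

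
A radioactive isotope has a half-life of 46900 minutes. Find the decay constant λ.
λ = ln(2)/t½ = 1.478e-5 minute⁻¹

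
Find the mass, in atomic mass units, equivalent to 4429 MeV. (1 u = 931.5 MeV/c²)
m = E/c² = 4.755 u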